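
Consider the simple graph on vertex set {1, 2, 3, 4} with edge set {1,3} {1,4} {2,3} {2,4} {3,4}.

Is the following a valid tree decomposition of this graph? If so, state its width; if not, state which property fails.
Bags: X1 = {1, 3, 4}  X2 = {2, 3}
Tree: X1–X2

No — edge (4,2) lies in no bag.

A tree decomposition must satisfy three properties: every vertex lies in some bag; for every edge, both endpoints lie together in some bag; and for every vertex, the bags containing it form a connected subtree. Here edge (4,2) lies in no bag, so the decomposition is invalid.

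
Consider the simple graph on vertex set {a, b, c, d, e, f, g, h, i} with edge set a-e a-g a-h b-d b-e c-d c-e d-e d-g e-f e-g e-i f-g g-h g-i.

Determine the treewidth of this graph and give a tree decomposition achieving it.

Treewidth 2.
One optimal decomposition is:
Bags: B1 = {d, e, g}  B2 = {e, g, i}  B3 = {c, d, e}  B4 = {a, e, g}  B5 = {a, g, h}  B6 = {b, d, e}  B7 = {e, f, g}
Tree: B1–B2, B1–B3, B1–B4, B4–B5, B3–B6, B4–B7

Each bag holds 3 vertices, so the decomposition has width 2, which upper-bounds the treewidth. For the lower bound, the 3 vertices {d, e, g} are pairwise adjacent, and any tree decomposition puts a clique entirely inside one bag — forcing width ≥ 2. Combining the bounds, tw(G) = 2.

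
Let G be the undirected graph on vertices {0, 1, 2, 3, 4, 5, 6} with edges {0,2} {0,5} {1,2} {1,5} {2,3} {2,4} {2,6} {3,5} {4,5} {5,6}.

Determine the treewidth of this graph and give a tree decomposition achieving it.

Treewidth 2.
One such decomposition:
Bags: B1 = {0, 2, 5}  B2 = {2, 5, 6}  B3 = {2, 3, 5}  B4 = {2, 4, 5}  B5 = {1, 2, 5}
Tree: B1–B2, B2–B3, B3–B4, B4–B5

Each bag holds 3 vertices, so the decomposition has width 2, which upper-bounds the treewidth. For the lower bound, G contains the cycle 5–0–2–6–5, so G is not a forest; only forests have treewidth ≤ 1, hence tw(G) ≥ 2. The upper and lower bounds meet at 2, so that is the treewidth.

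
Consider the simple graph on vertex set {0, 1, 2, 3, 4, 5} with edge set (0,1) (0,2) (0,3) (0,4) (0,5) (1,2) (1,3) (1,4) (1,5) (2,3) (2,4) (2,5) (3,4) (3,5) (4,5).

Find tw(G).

A width-5 tree decomposition is:
Bags: B1 = {0, 1, 2, 3, 4, 5}
Tree: (single bag)
With just one bag of size 6, the width is 6 − 1 = 5, so tw(G) ≤ 5. Conversely, {0, 1, 2, 3, 4, 5} is a clique of size 6, and the vertices of any clique must share a bag in every tree decomposition; so some bag has ≥ 6 vertices and tw(G) ≥ 5. Combining the bounds, tw(G) = 5.

5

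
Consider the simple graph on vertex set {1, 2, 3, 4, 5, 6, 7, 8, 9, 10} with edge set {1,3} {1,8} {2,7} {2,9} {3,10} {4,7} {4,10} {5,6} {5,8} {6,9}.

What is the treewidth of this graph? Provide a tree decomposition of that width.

Treewidth 2.
Bags: B1 = {2, 7, 9}  B2 = {6, 7, 9}  B3 = {5, 6, 7}  B4 = {5, 7, 8}  B5 = {1, 7, 8}  B6 = {1, 3, 7}  B7 = {3, 7, 10}  B8 = {4, 7, 10}
Tree: B1–B2, B2–B3, B3–B4, B4–B5, B5–B6, B6–B7, B7–B8

Every bag has size at most 3, so the width is 3 − 1 = 2 and tw(G) ≤ 2. Since 7–2–9–6–5–8–1–3–10–4–7 is a cycle in G, G is not acyclic. Forests are exactly the graphs of treewidth ≤ 1, so tw(G) ≥ 2. Combining the bounds, tw(G) = 2.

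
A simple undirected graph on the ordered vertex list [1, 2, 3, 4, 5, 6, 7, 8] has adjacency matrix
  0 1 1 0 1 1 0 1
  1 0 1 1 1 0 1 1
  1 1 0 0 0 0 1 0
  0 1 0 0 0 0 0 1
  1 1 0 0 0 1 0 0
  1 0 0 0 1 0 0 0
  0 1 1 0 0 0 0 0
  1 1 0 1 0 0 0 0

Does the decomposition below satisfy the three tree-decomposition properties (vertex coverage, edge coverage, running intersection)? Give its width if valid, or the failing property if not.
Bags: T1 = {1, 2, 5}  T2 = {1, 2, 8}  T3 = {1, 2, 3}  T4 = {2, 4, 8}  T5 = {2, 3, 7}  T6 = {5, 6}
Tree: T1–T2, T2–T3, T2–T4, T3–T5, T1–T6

No — edge (1,6) lies in no bag.

A tree decomposition must satisfy three properties: every vertex lies in some bag; for every edge, both endpoints lie together in some bag; and for every vertex, the bags containing it form a connected subtree. Here edge (1,6) lies in no bag, so the decomposition is invalid.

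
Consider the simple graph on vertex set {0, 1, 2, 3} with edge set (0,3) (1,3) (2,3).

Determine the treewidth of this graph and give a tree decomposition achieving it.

Every bag has size at most 2, so the width is 2 − 1 = 1 and tw(G) ≤ 1. Since G has at least one edge (e.g. 0–3), it is not an edgeless graph, so tw(G) ≥ 1. The upper and lower bounds meet at 1, so that is the treewidth.

Treewidth 1.
One such decomposition:
Bags: B1 = {0, 3}  B2 = {2, 3}  B3 = {1, 3}
Tree: B1–B2, B2–B3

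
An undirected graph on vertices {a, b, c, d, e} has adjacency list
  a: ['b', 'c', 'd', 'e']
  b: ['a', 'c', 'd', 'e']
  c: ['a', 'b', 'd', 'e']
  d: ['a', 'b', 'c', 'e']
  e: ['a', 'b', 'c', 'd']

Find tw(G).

A width-4 tree decomposition is:
Bags: B1 = {a, b, c, d, e}
Tree: (single bag)
A single bag containing all 5 vertices is trivially a valid decomposition of width 4. On the other hand G contains the 5-clique {a, b, c, d, e}. A clique must lie in a single bag of any decomposition, so no decomposition can have width below 4. The upper and lower bounds meet at 4, so that is the treewidth.

4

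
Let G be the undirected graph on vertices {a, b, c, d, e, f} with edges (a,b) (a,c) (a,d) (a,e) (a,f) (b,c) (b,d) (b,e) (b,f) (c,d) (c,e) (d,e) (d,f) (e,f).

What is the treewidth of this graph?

A width-4 tree decomposition is:
Bags: B1 = {a, b, d, e, f}  B2 = {a, b, c, d, e}
Tree: B1–B2
The largest bag has 5 vertices, giving width 4; this decomposition certifies tw(G) ≤ 4. On the other hand G contains the 5-clique {a, b, c, d, e}. A clique must lie in a single bag of any decomposition, so no decomposition can have width below 4. Hence tw(G) = 4 exactly.

4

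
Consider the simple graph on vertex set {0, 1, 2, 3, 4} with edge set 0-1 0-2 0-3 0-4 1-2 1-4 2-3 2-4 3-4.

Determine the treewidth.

A width-3 tree decomposition is:
Bags: B1 = {0, 2, 3, 4}  B2 = {0, 1, 2, 4}
Tree: B1–B2
Each bag holds 4 vertices, so the decomposition has width 3, which upper-bounds the treewidth. Conversely, {0, 1, 2, 4} is a clique of size 4, and the vertices of any clique must share a bag in every tree decomposition; so some bag has ≥ 4 vertices and tw(G) ≥ 3. The upper and lower bounds meet at 3, so that is the treewidth.

3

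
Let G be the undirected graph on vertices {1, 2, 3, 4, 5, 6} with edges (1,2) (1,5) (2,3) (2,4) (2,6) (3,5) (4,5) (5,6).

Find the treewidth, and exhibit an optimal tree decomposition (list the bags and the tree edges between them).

The largest bag has 3 vertices, giving width 2; this decomposition certifies tw(G) ≤ 2. Since 2–6–5–1–2 is a cycle in G, G is not acyclic. Forests are exactly the graphs of treewidth ≤ 1, so tw(G) ≥ 2. The upper and lower bounds meet at 2, so that is the treewidth.

Treewidth 2.
One such decomposition:
Bags: B1 = {2, 5, 6}  B2 = {1, 2, 5}  B3 = {2, 3, 5}  B4 = {2, 4, 5}
Tree: B1–B2, B2–B3, B3–B4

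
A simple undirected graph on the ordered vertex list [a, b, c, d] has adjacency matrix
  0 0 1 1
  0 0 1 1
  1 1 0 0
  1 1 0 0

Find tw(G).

A width-2 tree decomposition is:
Bags: B1 = {a, b, c}  B2 = {a, b, d}
Tree: B1–B2
The largest bag has 3 vertices, giving width 2; this decomposition certifies tw(G) ≤ 2. For the lower bound, G contains the cycle b–c–a–d–b, so G is not a forest; only forests have treewidth ≤ 1, hence tw(G) ≥ 2. Therefore the treewidth is 2.

2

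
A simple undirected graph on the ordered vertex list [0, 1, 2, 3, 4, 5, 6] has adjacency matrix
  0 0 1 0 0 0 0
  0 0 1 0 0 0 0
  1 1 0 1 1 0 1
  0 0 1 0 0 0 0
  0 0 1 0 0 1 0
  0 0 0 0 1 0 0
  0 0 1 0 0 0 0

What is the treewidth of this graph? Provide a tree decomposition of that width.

Each bag holds 2 vertices, so the decomposition has width 1, which upper-bounds the treewidth. Any graph with an edge has treewidth ≥ 1, and G has the edge 3–2. Combining the bounds, tw(G) = 1.

Treewidth 1.
Bags: B1 = {2, 3}  B2 = {2, 4}  B3 = {4, 5}  B4 = {1, 2}  B5 = {2, 6}  B6 = {0, 2}
Tree: B1–B2, B2–B3, B1–B4, B2–B5, B4–B6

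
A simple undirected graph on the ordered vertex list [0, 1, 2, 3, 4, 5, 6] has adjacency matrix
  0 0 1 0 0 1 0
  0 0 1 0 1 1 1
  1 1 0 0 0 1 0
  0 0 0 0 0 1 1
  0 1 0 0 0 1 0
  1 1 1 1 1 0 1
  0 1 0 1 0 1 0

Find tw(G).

A width-2 tree decomposition is:
Bags: B1 = {1, 5, 6}  B2 = {3, 5, 6}  B3 = {1, 4, 5}  B4 = {1, 2, 5}  B5 = {0, 2, 5}
Tree: B1–B2, B1–B3, B3–B4, B4–B5
Every bag has size at most 3, so the width is 3 − 1 = 2 and tw(G) ≤ 2. Conversely, {0, 2, 5} is a clique of size 3, and the vertices of any clique must share a bag in every tree decomposition; so some bag has ≥ 3 vertices and tw(G) ≥ 2. Therefore the treewidth is 2.

2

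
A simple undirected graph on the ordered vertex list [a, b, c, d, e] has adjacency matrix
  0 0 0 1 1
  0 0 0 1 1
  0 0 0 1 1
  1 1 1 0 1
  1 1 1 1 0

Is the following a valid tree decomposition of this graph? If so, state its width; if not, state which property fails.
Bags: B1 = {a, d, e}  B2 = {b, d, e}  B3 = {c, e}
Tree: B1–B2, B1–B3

A tree decomposition must satisfy three properties: every vertex lies in some bag; for every edge, both endpoints lie together in some bag; and for every vertex, the bags containing it form a connected subtree. Here edge (d,c) lies in no bag, so the decomposition is invalid.

No — edge (d,c) lies in no bag.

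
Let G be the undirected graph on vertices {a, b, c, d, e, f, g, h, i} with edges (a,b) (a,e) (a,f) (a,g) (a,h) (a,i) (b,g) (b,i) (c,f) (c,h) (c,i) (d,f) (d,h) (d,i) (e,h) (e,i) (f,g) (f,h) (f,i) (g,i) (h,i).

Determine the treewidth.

A width-3 tree decomposition is:
Bags: B1 = {a, f, h, i}  B2 = {d, f, h, i}  B3 = {c, f, h, i}  B4 = {a, f, g, i}  B5 = {a, e, h, i}  B6 = {a, b, g, i}
Tree: B1–B2, B2–B3, B1–B4, B1–B5, B4–B6
Every bag has size at most 4, so the width is 4 − 1 = 3 and tw(G) ≤ 3. On the other hand G contains the 4-clique {a, e, h, i}. A clique must lie in a single bag of any decomposition, so no decomposition can have width below 3. The upper and lower bounds meet at 3, so that is the treewidth.

3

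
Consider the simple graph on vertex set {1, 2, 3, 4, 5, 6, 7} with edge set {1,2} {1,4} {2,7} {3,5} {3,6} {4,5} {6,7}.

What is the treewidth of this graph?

A width-2 tree decomposition is:
Bags: B1 = {1, 2, 4}  B2 = {2, 4, 5}  B3 = {2, 3, 5}  B4 = {2, 3, 6}  B5 = {2, 6, 7}
Tree: B1–B2, B2–B3, B3–B4, B4–B5
The largest bag has 3 vertices, giving width 2; this decomposition certifies tw(G) ≤ 2. For the lower bound, G contains the cycle 2–1–4–5–3–6–7–2, so G is not a forest; only forests have treewidth ≤ 1, hence tw(G) ≥ 2. Combining the bounds, tw(G) = 2.

2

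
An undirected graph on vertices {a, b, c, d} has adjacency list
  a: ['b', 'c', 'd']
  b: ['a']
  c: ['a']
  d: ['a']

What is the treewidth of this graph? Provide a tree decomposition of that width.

Each bag holds 2 vertices, so the decomposition has width 1, which upper-bounds the treewidth. G has an edge, so its treewidth is at least 1. The upper and lower bounds meet at 1, so that is the treewidth.

Treewidth 1.
Bags: B1 = {a, d}  B2 = {a, c}  B3 = {a, b}
Tree: B1–B2, B2–B3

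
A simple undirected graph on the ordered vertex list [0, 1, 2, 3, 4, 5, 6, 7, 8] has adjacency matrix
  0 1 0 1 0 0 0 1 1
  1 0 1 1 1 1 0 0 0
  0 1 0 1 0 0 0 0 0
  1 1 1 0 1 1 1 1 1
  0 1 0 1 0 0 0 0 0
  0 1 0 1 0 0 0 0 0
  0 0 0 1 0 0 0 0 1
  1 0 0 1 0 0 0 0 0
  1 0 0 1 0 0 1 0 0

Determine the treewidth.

A width-2 tree decomposition is:
Bags: B1 = {1, 2, 3}  B2 = {0, 1, 3}  B3 = {1, 3, 5}  B4 = {0, 3, 7}  B5 = {0, 3, 8}  B6 = {3, 6, 8}  B7 = {1, 3, 4}
Tree: B1–B2, B2–B3, B2–B4, B2–B5, B5–B6, B1–B7
Each bag holds 3 vertices, so the decomposition has width 2, which upper-bounds the treewidth. On the other hand G contains the 3-clique {0, 3, 8}. A clique must lie in a single bag of any decomposition, so no decomposition can have width below 2. Combining the bounds, tw(G) = 2.

2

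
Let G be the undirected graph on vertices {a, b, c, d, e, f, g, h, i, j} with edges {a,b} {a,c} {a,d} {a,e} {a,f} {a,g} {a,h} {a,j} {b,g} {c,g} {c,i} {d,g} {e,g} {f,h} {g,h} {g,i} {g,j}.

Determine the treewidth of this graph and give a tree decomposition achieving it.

Treewidth 2.
One such decomposition:
Bags: B1 = {a, d, g}  B2 = {a, g, h}  B3 = {a, b, g}  B4 = {a, e, g}  B5 = {a, f, h}  B6 = {a, c, g}  B7 = {c, g, i}  B8 = {a, g, j}
Tree: B1–B2, B2–B3, B2–B4, B2–B5, B3–B6, B6–B7, B4–B8

Each bag holds 3 vertices, so the decomposition has width 2, which upper-bounds the treewidth. On the other hand G contains the 3-clique {a, d, g}. A clique must lie in a single bag of any decomposition, so no decomposition can have width below 2. Hence tw(G) = 2 exactly.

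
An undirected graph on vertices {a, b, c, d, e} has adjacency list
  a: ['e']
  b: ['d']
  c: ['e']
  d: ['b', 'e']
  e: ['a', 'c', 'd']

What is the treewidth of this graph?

1

A width-1 tree decomposition is:
Bags: B1 = {a, e}  B2 = {c, e}  B3 = {d, e}  B4 = {b, d}
Tree: B1–B2, B1–B3, B3–B4
Each bag holds 2 vertices, so the decomposition has width 1, which upper-bounds the treewidth. G has an edge, so its treewidth is at least 1. Combining the bounds, tw(G) = 1.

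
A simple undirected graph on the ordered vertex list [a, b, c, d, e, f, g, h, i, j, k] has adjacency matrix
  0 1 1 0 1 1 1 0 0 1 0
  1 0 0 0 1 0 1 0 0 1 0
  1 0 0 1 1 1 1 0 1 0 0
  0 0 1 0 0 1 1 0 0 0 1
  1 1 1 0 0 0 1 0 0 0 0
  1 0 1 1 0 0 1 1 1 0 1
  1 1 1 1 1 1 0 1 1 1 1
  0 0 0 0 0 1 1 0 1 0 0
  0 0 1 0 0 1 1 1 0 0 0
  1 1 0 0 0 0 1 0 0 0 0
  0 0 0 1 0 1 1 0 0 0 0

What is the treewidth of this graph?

3

A width-3 tree decomposition is:
Bags: B1 = {d, f, g, k}  B2 = {c, d, f, g}  B3 = {a, c, f, g}  B4 = {a, c, e, g}  B5 = {a, b, e, g}  B6 = {c, f, g, i}  B7 = {f, g, h, i}  B8 = {a, b, g, j}
Tree: B1–B2, B2–B3, B3–B4, B4–B5, B2–B6, B6–B7, B5–B8
Each bag holds 4 vertices, so the decomposition has width 3, which upper-bounds the treewidth. Conversely, {a, b, g, j} is a clique of size 4, and the vertices of any clique must share a bag in every tree decomposition; so some bag has ≥ 4 vertices and tw(G) ≥ 3. Combining the bounds, tw(G) = 3.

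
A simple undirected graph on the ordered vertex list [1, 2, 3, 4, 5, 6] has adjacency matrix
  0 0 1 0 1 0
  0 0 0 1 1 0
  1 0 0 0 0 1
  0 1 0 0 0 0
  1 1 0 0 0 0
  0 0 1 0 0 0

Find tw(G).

A width-1 tree decomposition is:
Bags: B1 = {2, 4}  B2 = {2, 5}  B3 = {1, 5}  B4 = {1, 3}  B5 = {3, 6}
Tree: B1–B2, B2–B3, B3–B4, B4–B5
The largest bag has 2 vertices, giving width 1; this decomposition certifies tw(G) ≤ 1. G has an edge, so its treewidth is at least 1. Therefore the treewidth is 1.

1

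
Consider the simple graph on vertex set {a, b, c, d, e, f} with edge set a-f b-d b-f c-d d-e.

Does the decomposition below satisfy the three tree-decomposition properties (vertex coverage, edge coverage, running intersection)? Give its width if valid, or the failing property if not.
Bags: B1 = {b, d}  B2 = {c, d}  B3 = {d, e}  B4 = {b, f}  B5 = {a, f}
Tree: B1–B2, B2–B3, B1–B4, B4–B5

Yes; width 1.

Every vertex of G appears in some bag (union = {a, b, c, d, e, f}); every edge is covered by a bag; and for each vertex v the set of bags containing v is connected in the bag tree. The decomposition is therefore valid. The largest bag has 2 vertices, so the width is 1.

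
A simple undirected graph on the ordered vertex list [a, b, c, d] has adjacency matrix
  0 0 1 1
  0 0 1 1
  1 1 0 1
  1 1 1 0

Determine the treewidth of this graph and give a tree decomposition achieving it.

Each bag holds 3 vertices, so the decomposition has width 2, which upper-bounds the treewidth. For the lower bound, the 3 vertices {a, c, d} are pairwise adjacent, and any tree decomposition puts a clique entirely inside one bag — forcing width ≥ 2. The upper and lower bounds meet at 2, so that is the treewidth.

Treewidth 2.
One such decomposition:
Bags: B1 = {a, c, d}  B2 = {b, c, d}
Tree: B1–B2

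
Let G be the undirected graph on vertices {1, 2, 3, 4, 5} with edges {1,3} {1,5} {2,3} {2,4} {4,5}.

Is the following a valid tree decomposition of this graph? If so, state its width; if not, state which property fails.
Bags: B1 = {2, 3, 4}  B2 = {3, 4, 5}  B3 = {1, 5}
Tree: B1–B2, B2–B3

No — edge (3,1) lies in no bag.

A tree decomposition must satisfy three properties: every vertex lies in some bag; for every edge, both endpoints lie together in some bag; and for every vertex, the bags containing it form a connected subtree. Here edge (3,1) lies in no bag, so the decomposition is invalid.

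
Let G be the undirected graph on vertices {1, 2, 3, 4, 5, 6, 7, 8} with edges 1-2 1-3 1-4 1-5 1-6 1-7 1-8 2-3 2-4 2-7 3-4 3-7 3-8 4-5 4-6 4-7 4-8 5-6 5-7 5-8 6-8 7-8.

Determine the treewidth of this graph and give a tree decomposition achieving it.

Each bag holds 5 vertices, so the decomposition has width 4, which upper-bounds the treewidth. On the other hand G contains the 5-clique {1, 4, 5, 6, 8}. A clique must lie in a single bag of any decomposition, so no decomposition can have width below 4. Hence tw(G) = 4 exactly.

Treewidth 4.
One optimal decomposition is:
Bags: B1 = {1, 3, 4, 7, 8}  B2 = {1, 4, 5, 7, 8}  B3 = {1, 4, 5, 6, 8}  B4 = {1, 2, 3, 4, 7}
Tree: B1–B2, B2–B3, B1–B4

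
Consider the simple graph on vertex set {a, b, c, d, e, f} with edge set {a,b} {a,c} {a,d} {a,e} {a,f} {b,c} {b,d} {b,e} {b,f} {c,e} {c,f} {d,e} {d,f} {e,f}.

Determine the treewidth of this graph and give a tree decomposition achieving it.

Each bag holds 5 vertices, so the decomposition has width 4, which upper-bounds the treewidth. On the other hand G contains the 5-clique {a, b, d, e, f}. A clique must lie in a single bag of any decomposition, so no decomposition can have width below 4. Hence tw(G) = 4 exactly.

Treewidth 4.
One such decomposition:
Bags: B1 = {a, b, c, e, f}  B2 = {a, b, d, e, f}
Tree: B1–B2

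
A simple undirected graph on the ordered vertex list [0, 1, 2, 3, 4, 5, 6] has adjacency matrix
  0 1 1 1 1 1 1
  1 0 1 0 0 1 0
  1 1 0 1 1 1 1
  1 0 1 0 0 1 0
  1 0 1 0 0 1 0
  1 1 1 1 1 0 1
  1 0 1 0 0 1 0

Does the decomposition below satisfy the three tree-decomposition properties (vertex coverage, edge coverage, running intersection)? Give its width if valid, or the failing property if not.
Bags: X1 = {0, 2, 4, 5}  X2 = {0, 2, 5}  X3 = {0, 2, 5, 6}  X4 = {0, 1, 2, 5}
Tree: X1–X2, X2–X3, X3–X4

No — vertex 3 appears in no bag.

A tree decomposition must satisfy three properties: every vertex lies in some bag; for every edge, both endpoints lie together in some bag; and for every vertex, the bags containing it form a connected subtree. Here vertex 3 appears in no bag, so the decomposition is invalid.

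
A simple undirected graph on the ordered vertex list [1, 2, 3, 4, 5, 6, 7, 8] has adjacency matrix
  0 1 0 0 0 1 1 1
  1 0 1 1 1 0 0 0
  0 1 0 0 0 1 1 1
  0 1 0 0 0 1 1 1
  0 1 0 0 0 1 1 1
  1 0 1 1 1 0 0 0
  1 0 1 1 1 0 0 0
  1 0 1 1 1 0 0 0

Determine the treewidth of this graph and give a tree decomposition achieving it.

Treewidth 4.
One such decomposition:
Bags: B1 = {1, 3, 4, 5, 6}  B2 = {1, 3, 4, 5, 8}  B3 = {1, 2, 3, 4, 5}  B4 = {1, 3, 4, 5, 7}
Tree: B1–B2, B2–B3, B3–B4

Every bag has size at most 5, so the width is 5 − 1 = 4 and tw(G) ≤ 4. For the lower bound: the 5 vertex sets {5,6}, {3,8}, {2,4}, {1}, {7} are disjoint, each induces a connected subgraph, and every pair is joined by at least one edge of G. Contracting each set to a single vertex therefore yields K_{5} as a minor, and since treewidth is minor-monotone, tw(G) ≥ tw(K_{5}) = 4. Hence tw(G) = 4 exactly.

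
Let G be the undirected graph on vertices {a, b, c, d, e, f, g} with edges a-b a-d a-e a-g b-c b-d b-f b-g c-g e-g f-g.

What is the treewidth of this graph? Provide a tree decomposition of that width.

Every bag has size at most 3, so the width is 3 − 1 = 2 and tw(G) ≤ 2. Conversely, {a, b, d} is a clique of size 3, and the vertices of any clique must share a bag in every tree decomposition; so some bag has ≥ 3 vertices and tw(G) ≥ 2. Combining the bounds, tw(G) = 2.

Treewidth 2.
Bags: B1 = {a, e, g}  B2 = {a, b, g}  B3 = {a, b, d}  B4 = {b, c, g}  B5 = {b, f, g}
Tree: B1–B2, B2–B3, B2–B4, B4–B5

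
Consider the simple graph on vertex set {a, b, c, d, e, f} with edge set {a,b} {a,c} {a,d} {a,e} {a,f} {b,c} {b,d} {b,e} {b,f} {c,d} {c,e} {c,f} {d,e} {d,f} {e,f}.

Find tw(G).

5

A width-5 tree decomposition is:
Bags: B1 = {a, b, c, d, e, f}
Tree: (single bag)
With just one bag of size 6, the width is 6 − 1 = 5, so tw(G) ≤ 5. For the lower bound, the 6 vertices {a, b, c, d, e, f} are pairwise adjacent, and any tree decomposition puts a clique entirely inside one bag — forcing width ≥ 5. Combining the bounds, tw(G) = 5.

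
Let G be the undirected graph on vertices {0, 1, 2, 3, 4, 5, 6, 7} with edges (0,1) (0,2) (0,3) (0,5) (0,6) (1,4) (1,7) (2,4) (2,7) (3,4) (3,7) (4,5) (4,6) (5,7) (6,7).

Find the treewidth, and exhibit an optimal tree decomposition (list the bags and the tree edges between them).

Treewidth 3.
One optimal decomposition is:
Bags: B1 = {0, 2, 4, 7}  B2 = {0, 3, 4, 7}  B3 = {0, 1, 4, 7}  B4 = {0, 4, 5, 7}  B5 = {0, 4, 6, 7}
Tree: B1–B2, B2–B3, B3–B4, B4–B5

The largest bag has 4 vertices, giving width 3; this decomposition certifies tw(G) ≤ 3. For the lower bound: the 4 vertex sets {2,4}, {3,7}, {0}, {1} are disjoint, each induces a connected subgraph, and every pair is joined by at least one edge of G. Contracting each set to a single vertex therefore yields K_{4} as a minor, and since treewidth is minor-monotone, tw(G) ≥ tw(K_{4}) = 3. Therefore the treewidth is 3.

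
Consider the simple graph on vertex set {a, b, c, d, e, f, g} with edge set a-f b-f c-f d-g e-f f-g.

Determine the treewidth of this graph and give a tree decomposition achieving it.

Treewidth 1.
One optimal decomposition is:
Bags: B1 = {e, f}  B2 = {b, f}  B3 = {f, g}  B4 = {c, f}  B5 = {d, g}  B6 = {a, f}
Tree: B1–B2, B1–B3, B1–B4, B3–B5, B3–B6

Each bag holds 2 vertices, so the decomposition has width 1, which upper-bounds the treewidth. Any graph with an edge has treewidth ≥ 1, and G has the edge f–e. Hence tw(G) = 1 exactly.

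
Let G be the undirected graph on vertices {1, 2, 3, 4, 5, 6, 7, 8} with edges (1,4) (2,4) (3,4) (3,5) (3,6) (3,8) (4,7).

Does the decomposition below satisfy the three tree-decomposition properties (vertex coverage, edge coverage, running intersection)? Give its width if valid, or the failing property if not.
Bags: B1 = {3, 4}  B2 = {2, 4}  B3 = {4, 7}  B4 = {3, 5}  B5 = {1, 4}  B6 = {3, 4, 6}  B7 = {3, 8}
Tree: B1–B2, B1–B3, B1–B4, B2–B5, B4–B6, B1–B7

No — bags containing vertex 4 are not connected in the tree.

A tree decomposition must satisfy three properties: every vertex lies in some bag; for every edge, both endpoints lie together in some bag; and for every vertex, the bags containing it form a connected subtree. Here bags containing vertex 4 are not connected in the tree, so the decomposition is invalid.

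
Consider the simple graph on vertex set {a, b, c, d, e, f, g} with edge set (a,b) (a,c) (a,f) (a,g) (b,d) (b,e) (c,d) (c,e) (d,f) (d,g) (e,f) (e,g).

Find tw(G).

3

A width-3 tree decomposition is:
Bags: B1 = {a, d, e, g}  B2 = {a, b, d, e}  B3 = {a, d, e, f}  B4 = {a, c, d, e}
Tree: B1–B2, B2–B3, B3–B4
Each bag holds 4 vertices, so the decomposition has width 3, which upper-bounds the treewidth. For the lower bound: the 4 vertex sets {e,g}, {b,d}, {a}, {f} are disjoint, each induces a connected subgraph, and every pair is joined by at least one edge of G. Contracting each set to a single vertex therefore yields K_{4} as a minor, and since treewidth is minor-monotone, tw(G) ≥ tw(K_{4}) = 3. Hence tw(G) = 3 exactly.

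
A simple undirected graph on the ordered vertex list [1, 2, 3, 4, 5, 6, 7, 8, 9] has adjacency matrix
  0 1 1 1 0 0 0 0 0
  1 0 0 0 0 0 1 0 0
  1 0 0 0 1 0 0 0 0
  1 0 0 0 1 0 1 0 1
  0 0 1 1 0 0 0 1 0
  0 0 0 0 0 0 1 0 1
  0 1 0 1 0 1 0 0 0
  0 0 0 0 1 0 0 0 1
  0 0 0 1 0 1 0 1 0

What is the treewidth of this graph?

A width-3 tree decomposition is:
Bags: B1 = {3, 5, 8, 9}  B2 = {3, 4, 5, 9}  B3 = {1, 3, 4, 9}  B4 = {1, 4, 6, 9}  B5 = {1, 4, 6, 7}  B6 = {1, 2, 6, 7}
Tree: B1–B2, B2–B3, B3–B4, B4–B5, B5–B6
The largest bag has 4 vertices, giving width 3; this decomposition certifies tw(G) ≤ 3. For the lower bound: the 4 vertex sets {3,5,8}, {9}, {4}, {1,2,6,7} are disjoint, each induces a connected subgraph, and every pair is joined by at least one edge of G. Contracting each set to a single vertex therefore yields K_{4} as a minor, and since treewidth is minor-monotone, tw(G) ≥ tw(K_{4}) = 3. Therefore the treewidth is 3.

3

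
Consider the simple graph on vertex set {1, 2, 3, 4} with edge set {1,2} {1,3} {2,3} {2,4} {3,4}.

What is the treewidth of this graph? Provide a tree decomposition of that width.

Each bag holds 3 vertices, so the decomposition has width 2, which upper-bounds the treewidth. For the lower bound, the 3 vertices {1, 2, 3} are pairwise adjacent, and any tree decomposition puts a clique entirely inside one bag — forcing width ≥ 2. Hence tw(G) = 2 exactly.

Treewidth 2.
One such decomposition:
Bags: B1 = {1, 2, 3}  B2 = {2, 3, 4}
Tree: B1–B2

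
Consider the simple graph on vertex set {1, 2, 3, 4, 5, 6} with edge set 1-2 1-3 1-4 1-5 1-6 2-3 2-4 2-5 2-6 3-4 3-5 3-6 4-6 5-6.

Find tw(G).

A width-4 tree decomposition is:
Bags: B1 = {1, 2, 3, 5, 6}  B2 = {1, 2, 3, 4, 6}
Tree: B1–B2
Each bag holds 5 vertices, so the decomposition has width 4, which upper-bounds the treewidth. Conversely, {1, 2, 3, 4, 6} is a clique of size 5, and the vertices of any clique must share a bag in every tree decomposition; so some bag has ≥ 5 vertices and tw(G) ≥ 4. The upper and lower bounds meet at 4, so that is the treewidth.

4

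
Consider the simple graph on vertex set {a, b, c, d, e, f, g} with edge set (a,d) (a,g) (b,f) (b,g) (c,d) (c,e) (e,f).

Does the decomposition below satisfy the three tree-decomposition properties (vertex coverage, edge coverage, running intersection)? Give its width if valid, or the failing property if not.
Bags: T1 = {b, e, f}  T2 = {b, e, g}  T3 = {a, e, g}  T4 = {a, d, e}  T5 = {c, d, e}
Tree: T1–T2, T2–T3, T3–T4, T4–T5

Yes; width 2.

Checking the three conditions: (i) the bags cover all of {a, b, c, d, e, f, g}; (ii) for each edge, some bag contains both endpoints; (iii) the bags containing any fixed vertex form a subtree. All hold, so the decomposition is valid with width 3 − 1 = 2.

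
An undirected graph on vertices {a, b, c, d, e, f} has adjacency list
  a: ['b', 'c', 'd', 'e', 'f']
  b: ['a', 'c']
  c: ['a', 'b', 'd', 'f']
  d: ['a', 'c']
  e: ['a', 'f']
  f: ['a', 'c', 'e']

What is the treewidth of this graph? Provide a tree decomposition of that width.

Treewidth 2.
One optimal decomposition is:
Bags: B1 = {a, c, f}  B2 = {a, e, f}  B3 = {a, b, c}  B4 = {a, c, d}
Tree: B1–B2, B1–B3, B1–B4

Every bag has size at most 3, so the width is 3 − 1 = 2 and tw(G) ≤ 2. Conversely, {a, e, f} is a clique of size 3, and the vertices of any clique must share a bag in every tree decomposition; so some bag has ≥ 3 vertices and tw(G) ≥ 2. Hence tw(G) = 2 exactly.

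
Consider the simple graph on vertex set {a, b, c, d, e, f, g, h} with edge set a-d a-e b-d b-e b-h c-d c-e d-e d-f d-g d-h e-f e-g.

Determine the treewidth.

A width-2 tree decomposition is:
Bags: B1 = {b, d, e}  B2 = {a, d, e}  B3 = {d, e, f}  B4 = {b, d, h}  B5 = {c, d, e}  B6 = {d, e, g}
Tree: B1–B2, B1–B3, B1–B4, B3–B5, B1–B6
Each bag holds 3 vertices, so the decomposition has width 2, which upper-bounds the treewidth. On the other hand G contains the 3-clique {d, e, f}. A clique must lie in a single bag of any decomposition, so no decomposition can have width below 2. Hence tw(G) = 2 exactly.

2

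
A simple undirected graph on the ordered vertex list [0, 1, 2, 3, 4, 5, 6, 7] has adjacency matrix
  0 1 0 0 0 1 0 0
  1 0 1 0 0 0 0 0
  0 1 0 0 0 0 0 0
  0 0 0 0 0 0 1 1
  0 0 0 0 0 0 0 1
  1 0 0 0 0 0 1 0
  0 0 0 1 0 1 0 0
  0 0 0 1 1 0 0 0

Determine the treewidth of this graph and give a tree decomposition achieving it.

The largest bag has 2 vertices, giving width 1; this decomposition certifies tw(G) ≤ 1. Since G has at least one edge (e.g. 2–1), it is not an edgeless graph, so tw(G) ≥ 1. Combining the bounds, tw(G) = 1.

Treewidth 1.
One optimal decomposition is:
Bags: B1 = {1, 2}  B2 = {0, 1}  B3 = {0, 5}  B4 = {5, 6}  B5 = {3, 6}  B6 = {3, 7}  B7 = {4, 7}
Tree: B1–B2, B2–B3, B3–B4, B4–B5, B5–B6, B6–B7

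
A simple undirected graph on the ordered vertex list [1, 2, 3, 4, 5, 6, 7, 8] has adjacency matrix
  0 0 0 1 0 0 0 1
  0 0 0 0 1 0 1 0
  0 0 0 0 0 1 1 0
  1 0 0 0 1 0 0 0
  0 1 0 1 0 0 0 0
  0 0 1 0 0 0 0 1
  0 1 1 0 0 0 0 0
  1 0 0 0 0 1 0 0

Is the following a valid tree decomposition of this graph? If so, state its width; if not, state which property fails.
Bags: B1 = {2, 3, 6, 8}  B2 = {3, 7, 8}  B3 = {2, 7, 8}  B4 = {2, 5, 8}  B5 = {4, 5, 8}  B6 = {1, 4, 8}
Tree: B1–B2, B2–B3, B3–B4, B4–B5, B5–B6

A tree decomposition must satisfy three properties: every vertex lies in some bag; for every edge, both endpoints lie together in some bag; and for every vertex, the bags containing it form a connected subtree. Here bags containing vertex 2 are not connected in the tree, so the decomposition is invalid.

No — bags containing vertex 2 are not connected in the tree.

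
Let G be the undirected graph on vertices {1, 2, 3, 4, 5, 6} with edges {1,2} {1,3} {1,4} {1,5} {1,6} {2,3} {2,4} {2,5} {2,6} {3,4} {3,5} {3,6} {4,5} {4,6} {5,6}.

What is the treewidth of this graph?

A width-5 tree decomposition is:
Bags: B1 = {1, 2, 3, 4, 5, 6}
Tree: (single bag)
A single bag containing all 6 vertices is trivially a valid decomposition of width 5. Conversely, {1, 2, 3, 4, 5, 6} is a clique of size 6, and the vertices of any clique must share a bag in every tree decomposition; so some bag has ≥ 6 vertices and tw(G) ≥ 5. The upper and lower bounds meet at 5, so that is the treewidth.

5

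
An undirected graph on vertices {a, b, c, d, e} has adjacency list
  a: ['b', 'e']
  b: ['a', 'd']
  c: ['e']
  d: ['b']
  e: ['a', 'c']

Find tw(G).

A width-1 tree decomposition is:
Bags: B1 = {a, b}  B2 = {a, e}  B3 = {c, e}  B4 = {b, d}
Tree: B1–B2, B2–B3, B1–B4
Each bag holds 2 vertices, so the decomposition has width 1, which upper-bounds the treewidth. Any graph with an edge has treewidth ≥ 1, and G has the edge a–b. Combining the bounds, tw(G) = 1.

1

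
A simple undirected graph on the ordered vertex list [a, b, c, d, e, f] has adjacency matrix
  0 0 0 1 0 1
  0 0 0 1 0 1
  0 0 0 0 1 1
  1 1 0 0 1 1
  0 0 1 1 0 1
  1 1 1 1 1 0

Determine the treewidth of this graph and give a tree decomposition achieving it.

Treewidth 2.
Bags: B1 = {d, e, f}  B2 = {c, e, f}  B3 = {b, d, f}  B4 = {a, d, f}
Tree: B1–B2, B1–B3, B3–B4

Each bag holds 3 vertices, so the decomposition has width 2, which upper-bounds the treewidth. For the lower bound, the 3 vertices {d, e, f} are pairwise adjacent, and any tree decomposition puts a clique entirely inside one bag — forcing width ≥ 2. Hence tw(G) = 2 exactly.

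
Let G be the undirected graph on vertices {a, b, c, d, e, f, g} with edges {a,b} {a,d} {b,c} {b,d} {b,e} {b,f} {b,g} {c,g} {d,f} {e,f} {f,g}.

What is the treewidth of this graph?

A width-2 tree decomposition is:
Bags: B1 = {b, e, f}  B2 = {b, d, f}  B3 = {b, f, g}  B4 = {b, c, g}  B5 = {a, b, d}
Tree: B1–B2, B2–B3, B3–B4, B2–B5
Each bag holds 3 vertices, so the decomposition has width 2, which upper-bounds the treewidth. Conversely, {a, b, d} is a clique of size 3, and the vertices of any clique must share a bag in every tree decomposition; so some bag has ≥ 3 vertices and tw(G) ≥ 2. Combining the bounds, tw(G) = 2.

2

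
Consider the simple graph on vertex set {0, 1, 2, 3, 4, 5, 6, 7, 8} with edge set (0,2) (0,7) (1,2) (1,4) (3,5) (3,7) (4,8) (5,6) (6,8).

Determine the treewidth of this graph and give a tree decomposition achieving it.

Every bag has size at most 3, so the width is 3 − 1 = 2 and tw(G) ≤ 2. Since 4–8–6–5–3–7–0–2–1–4 is a cycle in G, G is not acyclic. Forests are exactly the graphs of treewidth ≤ 1, so tw(G) ≥ 2. Therefore the treewidth is 2.

Treewidth 2.
Bags: B1 = {4, 6, 8}  B2 = {4, 5, 6}  B3 = {3, 4, 5}  B4 = {3, 4, 7}  B5 = {0, 4, 7}  B6 = {0, 2, 4}  B7 = {1, 2, 4}
Tree: B1–B2, B2–B3, B3–B4, B4–B5, B5–B6, B6–B7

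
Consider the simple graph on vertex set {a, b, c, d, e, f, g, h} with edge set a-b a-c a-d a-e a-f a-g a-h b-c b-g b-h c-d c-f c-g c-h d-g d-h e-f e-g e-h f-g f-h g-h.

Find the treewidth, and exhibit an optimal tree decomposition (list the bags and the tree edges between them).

Treewidth 4.
One such decomposition:
Bags: B1 = {a, c, d, g, h}  B2 = {a, b, c, g, h}  B3 = {a, c, f, g, h}  B4 = {a, e, f, g, h}
Tree: B1–B2, B1–B3, B3–B4

Each bag holds 5 vertices, so the decomposition has width 4, which upper-bounds the treewidth. For the lower bound, the 5 vertices {a, e, f, g, h} are pairwise adjacent, and any tree decomposition puts a clique entirely inside one bag — forcing width ≥ 4. Hence tw(G) = 4 exactly.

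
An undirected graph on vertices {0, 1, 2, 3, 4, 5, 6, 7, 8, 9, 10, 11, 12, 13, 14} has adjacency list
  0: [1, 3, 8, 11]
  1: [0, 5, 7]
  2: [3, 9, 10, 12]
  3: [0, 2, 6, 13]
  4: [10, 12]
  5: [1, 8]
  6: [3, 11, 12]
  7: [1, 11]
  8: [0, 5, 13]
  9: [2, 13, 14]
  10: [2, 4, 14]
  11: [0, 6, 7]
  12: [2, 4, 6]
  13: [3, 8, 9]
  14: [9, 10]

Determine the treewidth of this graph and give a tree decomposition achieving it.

Each bag holds 4 vertices, so the decomposition has width 3, which upper-bounds the treewidth. For the lower bound: the 4 vertex sets {4,10,14}, {12}, {2}, {3,6,9,13} are disjoint, each induces a connected subgraph, and every pair is joined by at least one edge of G. Contracting each set to a single vertex therefore yields K_{4} as a minor, and since treewidth is minor-monotone, tw(G) ≥ tw(K_{4}) = 3. Combining the bounds, tw(G) = 3.

Treewidth 3.
One optimal decomposition is:
Bags: B1 = {4, 10, 12, 14}  B2 = {2, 10, 12, 14}  B3 = {2, 9, 12, 14}  B4 = {2, 6, 9, 12}  B5 = {2, 3, 6, 9}  B6 = {3, 6, 9, 13}  B7 = {3, 6, 11, 13}  B8 = {0, 3, 11, 13}  B9 = {0, 8, 11, 13}  B10 = {0, 7, 8, 11}  B11 = {0, 1, 7, 8}  B12 = {1, 5, 7, 8}
Tree: B1–B2, B2–B3, B3–B4, B4–B5, B5–B6, B6–B7, B7–B8, B8–B9, B9–B10, B10–B11, B11–B12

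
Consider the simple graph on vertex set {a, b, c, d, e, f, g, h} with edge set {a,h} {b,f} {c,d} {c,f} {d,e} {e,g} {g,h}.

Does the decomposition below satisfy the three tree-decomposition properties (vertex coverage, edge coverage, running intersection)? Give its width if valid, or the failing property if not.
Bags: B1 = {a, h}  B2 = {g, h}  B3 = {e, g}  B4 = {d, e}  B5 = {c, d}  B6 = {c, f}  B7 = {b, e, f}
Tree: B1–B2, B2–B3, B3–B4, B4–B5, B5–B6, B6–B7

No — bags containing vertex e are not connected in the tree.

A tree decomposition must satisfy three properties: every vertex lies in some bag; for every edge, both endpoints lie together in some bag; and for every vertex, the bags containing it form a connected subtree. Here bags containing vertex e are not connected in the tree, so the decomposition is invalid.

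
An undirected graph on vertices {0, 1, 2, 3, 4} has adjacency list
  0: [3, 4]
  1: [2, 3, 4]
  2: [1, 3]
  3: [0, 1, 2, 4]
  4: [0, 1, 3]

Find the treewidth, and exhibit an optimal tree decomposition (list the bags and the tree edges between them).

Treewidth 2.
Bags: B1 = {1, 3, 4}  B2 = {0, 3, 4}  B3 = {1, 2, 3}
Tree: B1–B2, B1–B3

Every bag has size at most 3, so the width is 3 − 1 = 2 and tw(G) ≤ 2. For the lower bound, the 3 vertices {0, 3, 4} are pairwise adjacent, and any tree decomposition puts a clique entirely inside one bag — forcing width ≥ 2. Hence tw(G) = 2 exactly.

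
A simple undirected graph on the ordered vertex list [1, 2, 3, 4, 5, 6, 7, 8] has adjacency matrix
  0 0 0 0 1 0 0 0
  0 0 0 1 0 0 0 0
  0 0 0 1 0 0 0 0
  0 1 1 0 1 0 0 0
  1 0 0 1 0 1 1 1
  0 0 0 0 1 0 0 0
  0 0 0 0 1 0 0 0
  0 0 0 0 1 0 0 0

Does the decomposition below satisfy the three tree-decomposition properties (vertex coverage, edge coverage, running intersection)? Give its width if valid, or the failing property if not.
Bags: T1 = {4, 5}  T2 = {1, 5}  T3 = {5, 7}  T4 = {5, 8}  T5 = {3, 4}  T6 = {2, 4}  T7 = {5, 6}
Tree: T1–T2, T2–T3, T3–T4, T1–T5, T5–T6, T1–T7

Yes; width 1.

Every vertex of G appears in some bag (union = {1, 2, 3, 4, 5, 6, 7, 8}); every edge is covered by a bag; and for each vertex v the set of bags containing v is connected in the bag tree. The decomposition is therefore valid. The largest bag has 2 vertices, so the width is 1.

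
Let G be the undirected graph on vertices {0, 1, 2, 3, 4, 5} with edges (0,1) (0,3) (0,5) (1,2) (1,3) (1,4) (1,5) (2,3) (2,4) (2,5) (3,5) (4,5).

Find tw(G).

A width-3 tree decomposition is:
Bags: B1 = {1, 2, 3, 5}  B2 = {0, 1, 3, 5}  B3 = {1, 2, 4, 5}
Tree: B1–B2, B1–B3
Every bag has size at most 4, so the width is 4 − 1 = 3 and tw(G) ≤ 3. Conversely, {0, 1, 3, 5} is a clique of size 4, and the vertices of any clique must share a bag in every tree decomposition; so some bag has ≥ 4 vertices and tw(G) ≥ 3. Therefore the treewidth is 3.

3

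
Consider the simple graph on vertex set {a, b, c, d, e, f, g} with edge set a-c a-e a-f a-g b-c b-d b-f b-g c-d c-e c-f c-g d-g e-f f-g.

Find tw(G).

3

A width-3 tree decomposition is:
Bags: B1 = {b, c, f, g}  B2 = {a, c, f, g}  B3 = {b, c, d, g}  B4 = {a, c, e, f}
Tree: B1–B2, B1–B3, B2–B4
Every bag has size at most 4, so the width is 4 − 1 = 3 and tw(G) ≤ 3. On the other hand G contains the 4-clique {b, c, d, g}. A clique must lie in a single bag of any decomposition, so no decomposition can have width below 3. Therefore the treewidth is 3.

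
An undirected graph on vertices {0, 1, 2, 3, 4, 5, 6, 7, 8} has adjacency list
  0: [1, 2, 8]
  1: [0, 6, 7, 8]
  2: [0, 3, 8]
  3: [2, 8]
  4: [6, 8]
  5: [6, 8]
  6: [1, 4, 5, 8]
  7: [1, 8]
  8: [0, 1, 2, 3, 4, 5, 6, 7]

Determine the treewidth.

A width-2 tree decomposition is:
Bags: B1 = {4, 6, 8}  B2 = {1, 6, 8}  B3 = {0, 1, 8}  B4 = {0, 2, 8}  B5 = {5, 6, 8}  B6 = {1, 7, 8}  B7 = {2, 3, 8}
Tree: B1–B2, B2–B3, B3–B4, B2–B5, B3–B6, B4–B7
The largest bag has 3 vertices, giving width 2; this decomposition certifies tw(G) ≤ 2. Conversely, {0, 1, 8} is a clique of size 3, and the vertices of any clique must share a bag in every tree decomposition; so some bag has ≥ 3 vertices and tw(G) ≥ 2. Therefore the treewidth is 2.

2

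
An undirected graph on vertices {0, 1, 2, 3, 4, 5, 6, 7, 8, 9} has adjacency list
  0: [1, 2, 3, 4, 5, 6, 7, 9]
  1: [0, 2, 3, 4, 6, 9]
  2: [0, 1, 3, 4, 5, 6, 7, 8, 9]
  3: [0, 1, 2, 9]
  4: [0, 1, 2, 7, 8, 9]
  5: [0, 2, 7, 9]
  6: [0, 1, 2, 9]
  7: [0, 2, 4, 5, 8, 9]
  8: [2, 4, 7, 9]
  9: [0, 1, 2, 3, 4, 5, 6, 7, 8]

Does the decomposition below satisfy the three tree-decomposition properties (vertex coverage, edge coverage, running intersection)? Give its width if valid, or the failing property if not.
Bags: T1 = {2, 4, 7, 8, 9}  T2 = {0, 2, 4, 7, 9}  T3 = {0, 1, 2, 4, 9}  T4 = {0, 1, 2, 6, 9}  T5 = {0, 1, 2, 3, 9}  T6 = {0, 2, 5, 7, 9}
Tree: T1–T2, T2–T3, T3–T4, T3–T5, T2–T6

Yes; width 4.

Every vertex of G appears in some bag (union = {0, 1, 2, 3, 4, 5, 6, 7, 8, 9}); every edge is covered by a bag; and for each vertex v the set of bags containing v is connected in the bag tree. The decomposition is therefore valid. The largest bag has 5 vertices, so the width is 4.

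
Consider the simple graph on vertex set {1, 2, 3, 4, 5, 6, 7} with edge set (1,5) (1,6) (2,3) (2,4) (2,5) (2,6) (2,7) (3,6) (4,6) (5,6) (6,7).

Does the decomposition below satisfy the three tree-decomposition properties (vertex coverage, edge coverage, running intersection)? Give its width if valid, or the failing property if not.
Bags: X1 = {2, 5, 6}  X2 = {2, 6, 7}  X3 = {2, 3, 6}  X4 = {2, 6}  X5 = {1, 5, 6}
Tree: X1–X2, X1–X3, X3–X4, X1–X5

No — vertex 4 appears in no bag.

A tree decomposition must satisfy three properties: every vertex lies in some bag; for every edge, both endpoints lie together in some bag; and for every vertex, the bags containing it form a connected subtree. Here vertex 4 appears in no bag, so the decomposition is invalid.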